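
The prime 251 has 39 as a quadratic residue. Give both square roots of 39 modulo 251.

Since 251 ≡ 3 (mod 4), a square root of 39 is 39^((251+1)/4) = 39^63 mod 251.
Repeated squaring: 39^2≡15, 39^4≡225, 39^8≡174, 39^16≡156, 39^32≡240 (mod 251).
39^63 = 39^(32+16+8+4+2+1) ≡ 164 (mod 251).
Check: 164² = 26896 ≡ 39 (mod 251). The two roots are 87 and 164.

87, 164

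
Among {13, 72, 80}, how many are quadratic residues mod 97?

(13/97) = -1 → non-residue.
(72/97) = +1 → QR.
(80/97) = -1 → non-residue.
Total quadratic residues among the 3: 1.

1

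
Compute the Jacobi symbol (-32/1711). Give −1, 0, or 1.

First reduce: -32 ≡ 1679 (mod 1711).
Reciprocity: 1679 ≡ 3 and 1711 ≡ 3 (mod 4), so (1679/1711) = −(1711/1679).
Reduce top mod 1679: now compute (32/1679).
Pull out 2^5: since 1679 ≡ 7 (mod 8), (2/1679) = +1, so (2/1679)^5 = +1.
Reached (1/1679) = 1. Collecting the sign flips along the way, the symbol is -1.

-1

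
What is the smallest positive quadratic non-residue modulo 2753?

3

(2/2753) = +1, so 2 is a residue.
(3/2753) = −1, so 3 is the smallest positive non-residue mod 2753.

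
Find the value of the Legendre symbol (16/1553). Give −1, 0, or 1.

Pull out 2^4: since 1553 ≡ 1 (mod 8), (2/1553) = +1, so (2/1553)^4 = +1.
Reached (1/1553) = 1. Collecting the sign flips along the way, the symbol is +1.

1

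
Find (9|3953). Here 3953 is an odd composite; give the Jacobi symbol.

1

Reciprocity: 9 ≡ 1 and 3953 ≡ 1 (mod 4), so (9/3953) = +(3953/9).
Reduce top mod 9: now compute (2/9).
Pull out 2: since 9 ≡ 1 (mod 8), (2/9) = +1.
Reached (1/9) = 1. Collecting the sign flips along the way, the symbol is +1.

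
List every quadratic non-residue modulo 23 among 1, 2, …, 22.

5,7,10,11,14,15,17,19,20,21,22

Square k = 1,…,11 (k and 23−k give the same square):
1²=1, 2²=4, 3²=9, 4²=16, 5²≡2, 6²≡13, 7²≡3, 8²≡18, 9²≡12, 10²≡8, 11²≡6 (mod 23).
The residues are {1, 2, 3, 4, 6, 8, 9, 12, 13, 16, 18}; the non-residues are the remaining 11 nonzero classes.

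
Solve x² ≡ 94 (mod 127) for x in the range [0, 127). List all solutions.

Since 127 ≡ 3 (mod 4), a square root of 94 is 94^((127+1)/4) = 94^32 mod 127.
Repeated squaring: 94^2≡73, 94^4≡122, 94^8≡25, 94^16≡117, 94^32≡100 (mod 127).
94^32 = 94^(32) ≡ 100 (mod 127).
Check: 100² = 10000 ≡ 94 (mod 127). The two roots are 27 and 100.

27, 100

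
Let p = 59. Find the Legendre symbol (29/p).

1

Reciprocity: 29 ≡ 1 and 59 ≡ 3 (mod 4), so (29/59) = +(59/29).
Reduce top mod 29: now compute (1/29).
Reached (1/29) = 1. Collecting the sign flips along the way, the symbol is +1.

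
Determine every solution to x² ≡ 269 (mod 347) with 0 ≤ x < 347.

Since 347 ≡ 3 (mod 4), a square root of 269 is 269^((347+1)/4) = 269^87 mod 347.
Repeated squaring: 269^2≡185, 269^4≡219, 269^8≡75, 269^16≡73, 269^32≡124, 269^64≡108 (mod 347).
269^87 = 269^(64+16+4+2+1) ≡ 160 (mod 347).
Check: 160² = 25600 ≡ 269 (mod 347). The two roots are 160 and 187.

160, 187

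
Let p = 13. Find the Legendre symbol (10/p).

Pull out 2: since 13 ≡ 5 (mod 8), (2/13) = -1.
Reciprocity: 5 ≡ 1 and 13 ≡ 1 (mod 4), so (5/13) = +(13/5).
Reduce top mod 5: now compute (3/5).
Reciprocity: 3 ≡ 3 and 5 ≡ 1 (mod 4), so (3/5) = +(5/3).
Reduce top mod 3: now compute (2/3).
Pull out 2: since 3 ≡ 3 (mod 8), (2/3) = -1.
Reached (1/3) = 1. Collecting the sign flips along the way, the symbol is +1.

1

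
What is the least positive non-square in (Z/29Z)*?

(2/29) = −1, so 2 is the smallest positive non-residue mod 29.

2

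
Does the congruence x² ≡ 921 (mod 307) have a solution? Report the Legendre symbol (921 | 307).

First reduce: 921 ≡ 0 (mod 307).
Top reduces to 0: gcd > 1, so the symbol is 0.

0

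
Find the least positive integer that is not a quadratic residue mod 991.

(2/991) = +1, so 2 is a residue.
(3/991) = −1, so 3 is the smallest positive non-residue mod 991.

3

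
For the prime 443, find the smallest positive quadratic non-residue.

(2/443) = −1, so 2 is the smallest positive non-residue mod 443.

2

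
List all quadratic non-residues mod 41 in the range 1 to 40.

Square k = 1,…,20 (k and 41−k give the same square):
1²=1, 2²=4, 3²=9, 4²=16, 5²=25, 6²=36, 7²≡8, 8²≡23, 9²≡40, 10²≡18, 11²≡39, 12²≡21, 13²≡5, 14²≡32, 15²≡20, 16²≡10, 17²≡2, 18²≡37, 19²≡33, 20²≡31 (mod 41).
The residues are {1, 2, 4, 5, 8, 9, 10, 16, 18, 20, 21, 23, 25, 31, 32, 33, 36, 37, 39, 40}; the non-residues are the remaining 20 nonzero classes.

3, 6, 7, 11, 12, 13, 14, 15, 17, 19, 22, 24, 26, 27, 28, 29, 30, 34, 35, 38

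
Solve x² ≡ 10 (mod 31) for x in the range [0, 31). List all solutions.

14, 17

Since 31 ≡ 3 (mod 4), a square root of 10 is 10^((31+1)/4) = 10^8 mod 31.
Repeated squaring: 10^2≡7, 10^4≡18, 10^8≡14 (mod 31).
10^8 = 10^(8) ≡ 14 (mod 31).
Check: 14² = 196 ≡ 10 (mod 31). The two roots are 14 and 17.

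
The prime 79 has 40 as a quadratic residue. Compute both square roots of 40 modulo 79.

Since 79 ≡ 3 (mod 4), a square root of 40 is 40^((79+1)/4) = 40^20 mod 79.
Repeated squaring: 40^2≡20, 40^4≡5, 40^8≡25, 40^16≡72 (mod 79).
40^20 = 40^(16+4) ≡ 44 (mod 79).
Check: 44² = 1936 ≡ 40 (mod 79). The two roots are 35 and 44.

35, 44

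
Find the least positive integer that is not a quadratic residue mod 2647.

3

(2/2647) = +1, so 2 is a residue.
(3/2647) = −1, so 3 is the smallest positive non-residue mod 2647.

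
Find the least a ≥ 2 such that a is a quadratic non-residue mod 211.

(2/211) = −1, so 2 is the smallest positive non-residue mod 211.

2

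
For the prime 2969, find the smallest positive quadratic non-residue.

(2/2969) = +1, so 2 is a residue.
(3/2969) = −1, so 3 is the smallest positive non-residue mod 2969.

3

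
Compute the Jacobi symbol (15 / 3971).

1

Reciprocity: 15 ≡ 3 and 3971 ≡ 3 (mod 4), so (15/3971) = −(3971/15).
Reduce top mod 15: now compute (11/15).
Reciprocity: 11 ≡ 3 and 15 ≡ 3 (mod 4), so (11/15) = −(15/11).
Reduce top mod 11: now compute (4/11).
Pull out 2^2: since 11 ≡ 3 (mod 8), (2/11) = -1, so (2/11)^2 = +1.
Reached (1/11) = 1. Collecting the sign flips along the way, the symbol is +1.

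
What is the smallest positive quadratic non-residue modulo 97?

5

(2/97) = +1, so 2 is a residue.
(3/97) = +1, so 3 is a residue.
(4/97) = +1, so 4 is a residue.
(5/97) = −1, so 5 is the smallest positive non-residue mod 97.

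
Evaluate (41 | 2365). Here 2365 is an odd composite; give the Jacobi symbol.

-1

Reciprocity: 41 ≡ 1 and 2365 ≡ 1 (mod 4), so (41/2365) = +(2365/41).
Reduce top mod 41: now compute (28/41).
Pull out 2^2: since 41 ≡ 1 (mod 8), (2/41) = +1, so (2/41)^2 = +1.
Reciprocity: 7 ≡ 3 and 41 ≡ 1 (mod 4), so (7/41) = +(41/7).
Reduce top mod 7: now compute (6/7).
Pull out 2: since 7 ≡ 7 (mod 8), (2/7) = +1.
Reciprocity: 3 ≡ 3 and 7 ≡ 3 (mod 4), so (3/7) = −(7/3).
Reduce top mod 3: now compute (1/3).
Reached (1/3) = 1. Collecting the sign flips along the way, the symbol is -1.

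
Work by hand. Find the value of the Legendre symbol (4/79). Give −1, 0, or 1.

Pull out 2^2: since 79 ≡ 7 (mod 8), (2/79) = +1, so (2/79)^2 = +1.
Reached (1/79) = 1. Collecting the sign flips along the way, the symbol is +1.

1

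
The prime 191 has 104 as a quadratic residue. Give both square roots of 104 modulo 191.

88, 103

Since 191 ≡ 3 (mod 4), a square root of 104 is 104^((191+1)/4) = 104^48 mod 191.
Repeated squaring: 104^2≡120, 104^4≡75, 104^8≡86, 104^16≡138, 104^32≡135 (mod 191).
104^48 = 104^(32+16) ≡ 103 (mod 191).
Check: 103² = 10609 ≡ 104 (mod 191). The two roots are 88 and 103.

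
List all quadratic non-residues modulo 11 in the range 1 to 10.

Square k = 1,…,5 (k and 11−k give the same square):
1²=1, 2²=4, 3²=9, 4²≡5, 5²≡3 (mod 11).
The residues are {1, 3, 4, 5, 9}; the non-residues are the remaining 5 nonzero classes.

2,6,7,8,10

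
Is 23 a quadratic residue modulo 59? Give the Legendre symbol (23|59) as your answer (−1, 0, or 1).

Euler's criterion: (23/59) ≡ 23^29 (mod 59).
23^2 ≡ 57 (mod 59)
23^4 ≡ 4 (mod 59)
23^8 ≡ 16 (mod 59)
23^16 ≡ 20 (mod 59)
23^29 = 23^(16+8+4+1) ≡ 58 (mod 59).
Result is 58 ≡ −1, so (23/59) = −1.

-1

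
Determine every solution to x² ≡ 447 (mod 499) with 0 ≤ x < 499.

148, 351

Since 499 ≡ 3 (mod 4), a square root of 447 is 447^((499+1)/4) = 447^125 mod 499.
Repeated squaring: 447^2≡209, 447^4≡268, 447^8≡467, 447^16≡26, 447^32≡177, 447^64≡391 (mod 499).
447^125 = 447^(64+32+16+8+4+1) ≡ 351 (mod 499).
Check: 351² = 123201 ≡ 447 (mod 499). The two roots are 148 and 351.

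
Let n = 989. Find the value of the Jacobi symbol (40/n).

Pull out 2^3: since 989 ≡ 5 (mod 8), (2/989) = -1, so (2/989)^3 = -1.
Reciprocity: 5 ≡ 1 and 989 ≡ 1 (mod 4), so (5/989) = +(989/5).
Reduce top mod 5: now compute (4/5).
Pull out 2^2: since 5 ≡ 5 (mod 8), (2/5) = -1, so (2/5)^2 = +1.
Reached (1/5) = 1. Collecting the sign flips along the way, the symbol is -1.

-1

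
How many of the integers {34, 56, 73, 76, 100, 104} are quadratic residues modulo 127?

(34/127) = +1 → QR.
(56/127) = -1 → non-residue.
(73/127) = +1 → QR.
(76/127) = +1 → QR.
(100/127) = +1 → QR.
(104/127) = +1 → QR.
Total quadratic residues among the 6: 5.

5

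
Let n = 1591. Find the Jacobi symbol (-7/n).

First reduce: -7 ≡ 1584 (mod 1591).
Pull out 2^4: since 1591 ≡ 7 (mod 8), (2/1591) = +1, so (2/1591)^4 = +1.
Reciprocity: 99 ≡ 3 and 1591 ≡ 3 (mod 4), so (99/1591) = −(1591/99).
Reduce top mod 99: now compute (7/99).
Reciprocity: 7 ≡ 3 and 99 ≡ 3 (mod 4), so (7/99) = −(99/7).
Reduce top mod 7: now compute (1/7).
Reached (1/7) = 1. Collecting the sign flips along the way, the symbol is +1.

1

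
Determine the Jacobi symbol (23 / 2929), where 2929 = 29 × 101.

1

Reciprocity: 23 ≡ 3 and 2929 ≡ 1 (mod 4), so (23/2929) = +(2929/23).
Reduce top mod 23: now compute (8/23).
Pull out 2^3: since 23 ≡ 7 (mod 8), (2/23) = +1, so (2/23)^3 = +1.
Reached (1/23) = 1. Collecting the sign flips along the way, the symbol is +1.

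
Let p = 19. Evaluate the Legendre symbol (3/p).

Reciprocity: 3 ≡ 3 and 19 ≡ 3 (mod 4), so (3/19) = −(19/3).
Reduce top mod 3: now compute (1/3).
Reached (1/3) = 1. Collecting the sign flips along the way, the symbol is -1.

-1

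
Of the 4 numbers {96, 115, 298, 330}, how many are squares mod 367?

1

(96/367) = -1 → non-residue.
(115/367) = -1 → non-residue.
(298/367) = +1 → QR.
(330/367) = -1 → non-residue.
Total quadratic residues among the 4: 1.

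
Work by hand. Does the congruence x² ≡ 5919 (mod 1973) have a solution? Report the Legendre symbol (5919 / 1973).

First reduce: 5919 ≡ 0 (mod 1973).
Top reduces to 0: gcd > 1, so the symbol is 0.

0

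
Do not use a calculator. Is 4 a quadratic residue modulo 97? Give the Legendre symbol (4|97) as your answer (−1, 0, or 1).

1

Pull out 2^2: since 97 ≡ 1 (mod 8), (2/97) = +1, so (2/97)^2 = +1.
Reached (1/97) = 1. Collecting the sign flips along the way, the symbol is +1.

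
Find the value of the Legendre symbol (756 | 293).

1

Euler's criterion: (756/293) ≡ 170^146 (mod 293).
170^2 ≡ 186 (mod 293)
170^4 ≡ 22 (mod 293)
170^8 ≡ 191 (mod 293)
170^16 ≡ 149 (mod 293)
170^32 ≡ 226 (mod 293)
170^64 ≡ 94 (mod 293)
170^128 ≡ 46 (mod 293)
170^146 = 170^(128+16+2) ≡ 1 (mod 293).
Result is 1, so (756/293) = 1.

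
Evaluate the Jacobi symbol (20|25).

Pull out 2^2: since 25 ≡ 1 (mod 8), (2/25) = +1, so (2/25)^2 = +1.
Reciprocity: 5 ≡ 1 and 25 ≡ 1 (mod 4), so (5/25) = +(25/5).
Reduce top mod 5: now compute (0/5).
Top reduces to 0: gcd > 1, so the symbol is 0.

0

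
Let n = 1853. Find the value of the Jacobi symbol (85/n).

0

Reciprocity: 85 ≡ 1 and 1853 ≡ 1 (mod 4), so (85/1853) = +(1853/85).
Reduce top mod 85: now compute (68/85).
Pull out 2^2: since 85 ≡ 5 (mod 8), (2/85) = -1, so (2/85)^2 = +1.
Reciprocity: 17 ≡ 1 and 85 ≡ 1 (mod 4), so (17/85) = +(85/17).
Reduce top mod 17: now compute (0/17).
Top reduces to 0: gcd > 1, so the symbol is 0.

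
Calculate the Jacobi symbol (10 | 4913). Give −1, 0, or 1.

-1

Pull out 2: since 4913 ≡ 1 (mod 8), (2/4913) = +1.
Reciprocity: 5 ≡ 1 and 4913 ≡ 1 (mod 4), so (5/4913) = +(4913/5).
Reduce top mod 5: now compute (3/5).
Reciprocity: 3 ≡ 3 and 5 ≡ 1 (mod 4), so (3/5) = +(5/3).
Reduce top mod 3: now compute (2/3).
Pull out 2: since 3 ≡ 3 (mod 8), (2/3) = -1.
Reached (1/3) = 1. Collecting the sign flips along the way, the symbol is -1.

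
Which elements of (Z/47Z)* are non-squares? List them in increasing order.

Square k = 1,…,23 (k and 47−k give the same square):
1²=1, 2²=4, 3²=9, 4²=16, 5²=25, 6²=36, 7²≡2, 8²≡17, 9²≡34, 10²≡6, 11²≡27, 12²≡3, 13²≡28, 14²≡8, 15²≡37, 16²≡21, 17²≡7, 18²≡42, 19²≡32, 20²≡24, 21²≡18, 22²≡14, 23²≡12 (mod 47).
The residues are {1, 2, 3, 4, 6, 7, 8, 9, 12, 14, 16, 17, 18, 21, 24, 25, 27, 28, 32, 34, 36, 37, 42}; the non-residues are the remaining 23 nonzero classes.

5, 10, 11, 13, 15, 19, 20, 22, 23, 26, 29, 30, 31, 33, 35, 38, 39, 40, 41, 43, 44, 45, 46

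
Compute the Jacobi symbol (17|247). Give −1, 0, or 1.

Reciprocity: 17 ≡ 1 and 247 ≡ 3 (mod 4), so (17/247) = +(247/17).
Reduce top mod 17: now compute (9/17).
Reciprocity: 9 ≡ 1 and 17 ≡ 1 (mod 4), so (9/17) = +(17/9).
Reduce top mod 9: now compute (8/9).
Pull out 2^3: since 9 ≡ 1 (mod 8), (2/9) = +1, so (2/9)^3 = +1.
Reached (1/9) = 1. Collecting the sign flips along the way, the symbol is +1.

1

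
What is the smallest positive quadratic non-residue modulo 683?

(2/683) = −1, so 2 is the smallest positive non-residue mod 683.

2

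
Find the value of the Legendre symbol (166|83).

First reduce: 166 ≡ 0 (mod 83).
Top reduces to 0: gcd > 1, so the symbol is 0.

0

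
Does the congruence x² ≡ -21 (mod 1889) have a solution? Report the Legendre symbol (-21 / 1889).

1

First reduce: -21 ≡ 1868 (mod 1889).
Pull out 2^2: since 1889 ≡ 1 (mod 8), (2/1889) = +1, so (2/1889)^2 = +1.
Reciprocity: 467 ≡ 3 and 1889 ≡ 1 (mod 4), so (467/1889) = +(1889/467).
Reduce top mod 467: now compute (21/467).
Reciprocity: 21 ≡ 1 and 467 ≡ 3 (mod 4), so (21/467) = +(467/21).
Reduce top mod 21: now compute (5/21).
Reciprocity: 5 ≡ 1 and 21 ≡ 1 (mod 4), so (5/21) = +(21/5).
Reduce top mod 5: now compute (1/5).
Reached (1/5) = 1. Collecting the sign flips along the way, the symbol is +1.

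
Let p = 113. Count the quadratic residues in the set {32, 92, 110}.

(32/113) = +1 → QR.
(92/113) = -1 → non-residue.
(110/113) = -1 → non-residue.
Total quadratic residues among the 3: 1.

1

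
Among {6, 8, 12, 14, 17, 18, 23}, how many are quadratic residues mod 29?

(6/29) = +1 → QR.
(8/29) = -1 → non-residue.
(12/29) = -1 → non-residue.
(14/29) = -1 → non-residue.
(17/29) = -1 → non-residue.
(18/29) = -1 → non-residue.
(23/29) = +1 → QR.
Total quadratic residues among the 7: 2.

2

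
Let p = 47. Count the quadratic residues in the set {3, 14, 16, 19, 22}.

(3/47) = +1 → QR.
(14/47) = +1 → QR.
(16/47) = +1 → QR.
(19/47) = -1 → non-residue.
(22/47) = -1 → non-residue.
Total quadratic residues among the 5: 3.

3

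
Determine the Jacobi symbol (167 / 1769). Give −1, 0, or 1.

Reciprocity: 167 ≡ 3 and 1769 ≡ 1 (mod 4), so (167/1769) = +(1769/167).
Reduce top mod 167: now compute (99/167).
Reciprocity: 99 ≡ 3 and 167 ≡ 3 (mod 4), so (99/167) = −(167/99).
Reduce top mod 99: now compute (68/99).
Pull out 2^2: since 99 ≡ 3 (mod 8), (2/99) = -1, so (2/99)^2 = +1.
Reciprocity: 17 ≡ 1 and 99 ≡ 3 (mod 4), so (17/99) = +(99/17).
Reduce top mod 17: now compute (14/17).
Pull out 2: since 17 ≡ 1 (mod 8), (2/17) = +1.
Reciprocity: 7 ≡ 3 and 17 ≡ 1 (mod 4), so (7/17) = +(17/7).
Reduce top mod 7: now compute (3/7).
Reciprocity: 3 ≡ 3 and 7 ≡ 3 (mod 4), so (3/7) = −(7/3).
Reduce top mod 3: now compute (1/3).
Reached (1/3) = 1. Collecting the sign flips along the way, the symbol is +1.

1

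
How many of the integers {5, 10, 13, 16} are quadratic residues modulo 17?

(5/17) = -1 → non-residue.
(10/17) = -1 → non-residue.
(13/17) = +1 → QR.
(16/17) = +1 → QR.
Total quadratic residues among the 4: 2.

2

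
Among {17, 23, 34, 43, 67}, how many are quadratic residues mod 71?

1

(17/71) = -1 → non-residue.
(23/71) = -1 → non-residue.
(34/71) = -1 → non-residue.
(43/71) = +1 → QR.
(67/71) = -1 → non-residue.
Total quadratic residues among the 5: 1.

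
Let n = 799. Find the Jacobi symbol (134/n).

Pull out 2: since 799 ≡ 7 (mod 8), (2/799) = +1.
Reciprocity: 67 ≡ 3 and 799 ≡ 3 (mod 4), so (67/799) = −(799/67).
Reduce top mod 67: now compute (62/67).
Pull out 2: since 67 ≡ 3 (mod 8), (2/67) = -1.
Reciprocity: 31 ≡ 3 and 67 ≡ 3 (mod 4), so (31/67) = −(67/31).
Reduce top mod 31: now compute (5/31).
Reciprocity: 5 ≡ 1 and 31 ≡ 3 (mod 4), so (5/31) = +(31/5).
Reduce top mod 5: now compute (1/5).
Reached (1/5) = 1. Collecting the sign flips along the way, the symbol is -1.

-1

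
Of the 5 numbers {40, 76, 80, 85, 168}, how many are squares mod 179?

4

(40/179) = -1 → non-residue.
(76/179) = +1 → QR.
(80/179) = +1 → QR.
(85/179) = +1 → QR.
(168/179) = +1 → QR.
Total quadratic residues among the 5: 4.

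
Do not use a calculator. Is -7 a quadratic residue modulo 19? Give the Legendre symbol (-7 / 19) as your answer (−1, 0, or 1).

-1

First reduce: -7 ≡ 12 (mod 19).
Pull out 2^2: since 19 ≡ 3 (mod 8), (2/19) = -1, so (2/19)^2 = +1.
Reciprocity: 3 ≡ 3 and 19 ≡ 3 (mod 4), so (3/19) = −(19/3).
Reduce top mod 3: now compute (1/3).
Reached (1/3) = 1. Collecting the sign flips along the way, the symbol is -1.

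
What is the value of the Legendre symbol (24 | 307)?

Pull out 2^3: since 307 ≡ 3 (mod 8), (2/307) = -1, so (2/307)^3 = -1.
Reciprocity: 3 ≡ 3 and 307 ≡ 3 (mod 4), so (3/307) = −(307/3).
Reduce top mod 3: now compute (1/3).
Reached (1/3) = 1. Collecting the sign flips along the way, the symbol is +1.

1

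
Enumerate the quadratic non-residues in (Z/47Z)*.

5 10 11 13 15 19 20 22 23 26 29 30 31 33 35 38 39 40 41 43 44 45 46

Square k = 1,…,23 (k and 47−k give the same square):
1²=1, 2²=4, 3²=9, 4²=16, 5²=25, 6²=36, 7²≡2, 8²≡17, 9²≡34, 10²≡6, 11²≡27, 12²≡3, 13²≡28, 14²≡8, 15²≡37, 16²≡21, 17²≡7, 18²≡42, 19²≡32, 20²≡24, 21²≡18, 22²≡14, 23²≡12 (mod 47).
The residues are {1, 2, 3, 4, 6, 7, 8, 9, 12, 14, 16, 17, 18, 21, 24, 25, 27, 28, 32, 34, 36, 37, 42}; the non-residues are the remaining 23 nonzero classes.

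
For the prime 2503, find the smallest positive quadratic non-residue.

(2/2503) = +1, so 2 is a residue.
(3/2503) = −1, so 3 is the smallest positive non-residue mod 2503.

3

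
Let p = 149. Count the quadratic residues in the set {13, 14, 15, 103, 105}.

(13/149) = -1 → non-residue.
(14/149) = -1 → non-residue.
(15/149) = -1 → non-residue.
(103/149) = +1 → QR.
(105/149) = -1 → non-residue.
Total quadratic residues among the 5: 1.

1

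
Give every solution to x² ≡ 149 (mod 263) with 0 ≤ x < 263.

Since 263 ≡ 3 (mod 4), a square root of 149 is 149^((263+1)/4) = 149^66 mod 263.
Repeated squaring: 149^2≡109, 149^4≡46, 149^8≡12, 149^16≡144, 149^32≡222, 149^64≡103 (mod 263).
149^66 = 149^(64+2) ≡ 181 (mod 263).
Check: 181² = 32761 ≡ 149 (mod 263). The two roots are 82 and 181.

82, 181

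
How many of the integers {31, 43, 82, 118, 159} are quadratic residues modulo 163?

2

(31/163) = -1 → non-residue.
(43/163) = +1 → QR.
(82/163) = -1 → non-residue.
(118/163) = +1 → QR.
(159/163) = -1 → non-residue.
Total quadratic residues among the 5: 2.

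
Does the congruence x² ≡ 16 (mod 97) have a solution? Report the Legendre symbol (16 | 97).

1

Pull out 2^4: since 97 ≡ 1 (mod 8), (2/97) = +1, so (2/97)^4 = +1.
Reached (1/97) = 1. Collecting the sign flips along the way, the symbol is +1.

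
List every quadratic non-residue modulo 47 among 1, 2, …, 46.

Square k = 1,…,23 (k and 47−k give the same square):
1²=1, 2²=4, 3²=9, 4²=16, 5²=25, 6²=36, 7²≡2, 8²≡17, 9²≡34, 10²≡6, 11²≡27, 12²≡3, 13²≡28, 14²≡8, 15²≡37, 16²≡21, 17²≡7, 18²≡42, 19²≡32, 20²≡24, 21²≡18, 22²≡14, 23²≡12 (mod 47).
The residues are {1, 2, 3, 4, 6, 7, 8, 9, 12, 14, 16, 17, 18, 21, 24, 25, 27, 28, 32, 34, 36, 37, 42}; the non-residues are the remaining 23 nonzero classes.

5, 10, 11, 13, 15, 19, 20, 22, 23, 26, 29, 30, 31, 33, 35, 38, 39, 40, 41, 43, 44, 45, 46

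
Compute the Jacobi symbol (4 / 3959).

1

Pull out 2^2: since 3959 ≡ 7 (mod 8), (2/3959) = +1, so (2/3959)^2 = +1.
Reached (1/3959) = 1. Collecting the sign flips along the way, the symbol is +1.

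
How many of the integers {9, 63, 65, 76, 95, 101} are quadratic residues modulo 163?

3

(9/163) = +1 → QR.
(63/163) = -1 → non-residue.
(65/163) = +1 → QR.
(76/163) = -1 → non-residue.
(95/163) = +1 → QR.
(101/163) = -1 → non-residue.
Total quadratic residues among the 6: 3.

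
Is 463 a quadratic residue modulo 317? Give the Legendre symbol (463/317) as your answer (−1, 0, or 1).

Euler's criterion: (463/317) ≡ 146^158 (mod 317).
146^2 ≡ 77 (mod 317)
146^4 ≡ 223 (mod 317)
146^8 ≡ 277 (mod 317)
146^16 ≡ 15 (mod 317)
146^32 ≡ 225 (mod 317)
146^64 ≡ 222 (mod 317)
146^128 ≡ 149 (mod 317)
146^158 = 146^(128+16+8+4+2) ≡ 316 (mod 317).
Result is 316 ≡ −1, so (463/317) = −1.

-1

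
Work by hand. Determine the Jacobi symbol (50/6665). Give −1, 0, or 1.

0

Pull out 2: since 6665 ≡ 1 (mod 8), (2/6665) = +1.
Reciprocity: 25 ≡ 1 and 6665 ≡ 1 (mod 4), so (25/6665) = +(6665/25).
Reduce top mod 25: now compute (15/25).
Reciprocity: 15 ≡ 3 and 25 ≡ 1 (mod 4), so (15/25) = +(25/15).
Reduce top mod 15: now compute (10/15).
Pull out 2: since 15 ≡ 7 (mod 8), (2/15) = +1.
Reciprocity: 5 ≡ 1 and 15 ≡ 3 (mod 4), so (5/15) = +(15/5).
Reduce top mod 5: now compute (0/5).
Top reduces to 0: gcd > 1, so the symbol is 0.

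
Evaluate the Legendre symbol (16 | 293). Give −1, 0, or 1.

Euler's criterion: (16/293) ≡ 16^146 (mod 293).
16^2 ≡ 256 (mod 293)
16^4 ≡ 197 (mod 293)
16^8 ≡ 133 (mod 293)
16^16 ≡ 109 (mod 293)
16^32 ≡ 161 (mod 293)
16^64 ≡ 137 (mod 293)
16^128 ≡ 17 (mod 293)
16^146 = 16^(128+16+2) ≡ 1 (mod 293).
Result is 1, so (16/293) = 1.

1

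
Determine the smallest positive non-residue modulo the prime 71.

7

(2/71) = +1, so 2 is a residue.
(3/71) = +1, so 3 is a residue.
(4/71) = +1, so 4 is a residue.
(5/71) = +1, so 5 is a residue.
(6/71) = +1, so 6 is a residue.
(7/71) = −1, so 7 is the smallest positive non-residue mod 71.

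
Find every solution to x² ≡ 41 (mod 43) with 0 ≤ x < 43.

Since 43 ≡ 3 (mod 4), a square root of 41 is 41^((43+1)/4) = 41^11 mod 43.
Repeated squaring: 41^2≡4, 41^4≡16, 41^8≡41 (mod 43).
41^11 = 41^(8+2+1) ≡ 16 (mod 43).
Check: 16² = 256 ≡ 41 (mod 43). The two roots are 16 and 27.

16, 27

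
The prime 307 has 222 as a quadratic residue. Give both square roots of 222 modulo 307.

Since 307 ≡ 3 (mod 4), a square root of 222 is 222^((307+1)/4) = 222^77 mod 307.
Repeated squaring: 222^2≡164, 222^4≡187, 222^8≡278, 222^16≡227, 222^32≡260, 222^64≡60 (mod 307).
222^77 = 222^(64+8+4+1) ≡ 284 (mod 307).
Check: 284² = 80656 ≡ 222 (mod 307). The two roots are 23 and 284.

23, 284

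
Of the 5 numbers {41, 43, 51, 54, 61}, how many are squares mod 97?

3

(41/97) = -1 → non-residue.
(43/97) = +1 → QR.
(51/97) = -1 → non-residue.
(54/97) = +1 → QR.
(61/97) = +1 → QR.
Total quadratic residues among the 5: 3.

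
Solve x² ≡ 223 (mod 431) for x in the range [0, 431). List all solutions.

Since 431 ≡ 3 (mod 4), a square root of 223 is 223^((431+1)/4) = 223^108 mod 431.
Repeated squaring: 223^2≡164, 223^4≡174, 223^8≡106, 223^16≡30, 223^32≡38, 223^64≡151 (mod 431).
223^108 = 223^(64+32+8+4) ≡ 53 (mod 431).
Check: 53² = 2809 ≡ 223 (mod 431). The two roots are 53 and 378.

53, 378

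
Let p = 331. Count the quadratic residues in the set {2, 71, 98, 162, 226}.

(2/331) = -1 → non-residue.
(71/331) = +1 → QR.
(98/331) = -1 → non-residue.
(162/331) = -1 → non-residue.
(226/331) = -1 → non-residue.
Total quadratic residues among the 5: 1.

1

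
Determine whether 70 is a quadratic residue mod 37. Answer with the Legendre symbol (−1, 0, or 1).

1

First reduce: 70 ≡ 33 (mod 37).
Reciprocity: 33 ≡ 1 and 37 ≡ 1 (mod 4), so (33/37) = +(37/33).
Reduce top mod 33: now compute (4/33).
Pull out 2^2: since 33 ≡ 1 (mod 8), (2/33) = +1, so (2/33)^2 = +1.
Reached (1/33) = 1. Collecting the sign flips along the way, the symbol is +1.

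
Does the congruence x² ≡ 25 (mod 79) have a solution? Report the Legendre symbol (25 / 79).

1

Euler's criterion: (25/79) ≡ 25^39 (mod 79).
25^2 ≡ 72 (mod 79)
25^4 ≡ 49 (mod 79)
25^8 ≡ 31 (mod 79)
25^16 ≡ 13 (mod 79)
25^32 ≡ 11 (mod 79)
25^39 = 25^(32+4+2+1) ≡ 1 (mod 79).
Result is 1, so (25/79) = 1.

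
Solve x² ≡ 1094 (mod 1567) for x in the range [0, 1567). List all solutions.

Since 1567 ≡ 3 (mod 4), a square root of 1094 is 1094^((1567+1)/4) = 1094^392 mod 1567.
Repeated squaring: 1094^2≡1215, 1094^4≡111, 1094^8≡1352, 1094^16≡782, 1094^32≡394, 1094^64≡103, 1094^128≡1207, 1094^256≡1106 (mod 1567).
1094^392 = 1094^(256+128+8) ≡ 757 (mod 1567).
Check: 757² = 573049 ≡ 1094 (mod 1567). The two roots are 757 and 810.

757, 810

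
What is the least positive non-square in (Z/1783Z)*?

3

(2/1783) = +1, so 2 is a residue.
(3/1783) = −1, so 3 is the smallest positive non-residue mod 1783.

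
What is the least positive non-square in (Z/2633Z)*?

3

(2/2633) = +1, so 2 is a residue.
(3/2633) = −1, so 3 is the smallest positive non-residue mod 2633.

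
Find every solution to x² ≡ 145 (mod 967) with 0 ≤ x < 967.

454, 513

Since 967 ≡ 3 (mod 4), a square root of 145 is 145^((967+1)/4) = 145^242 mod 967.
Repeated squaring: 145^2≡718, 145^4≡113, 145^8≡198, 145^16≡524, 145^32≡915, 145^64≡770, 145^128≡129 (mod 967).
145^242 = 145^(128+64+32+16+2) ≡ 513 (mod 967).
Check: 513² = 263169 ≡ 145 (mod 967). The two roots are 454 and 513.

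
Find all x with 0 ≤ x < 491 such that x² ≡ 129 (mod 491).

243, 248

Since 491 ≡ 3 (mod 4), a square root of 129 is 129^((491+1)/4) = 129^123 mod 491.
Repeated squaring: 129^2≡438, 129^4≡354, 129^8≡111, 129^16≡46, 129^32≡152, 129^64≡27 (mod 491).
129^123 = 129^(64+32+16+8+2+1) ≡ 243 (mod 491).
Check: 243² = 59049 ≡ 129 (mod 491). The two roots are 243 and 248.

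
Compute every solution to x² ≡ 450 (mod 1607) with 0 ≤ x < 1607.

643, 964

Since 1607 ≡ 3 (mod 4), a square root of 450 is 450^((1607+1)/4) = 450^402 mod 1607.
Repeated squaring: 450^2≡18, 450^4≡324, 450^8≡521, 450^16≡1465, 450^32≡880, 450^64≡1433, 450^128≡1350, 450^256≡162 (mod 1607).
450^402 = 450^(256+128+16+2) ≡ 964 (mod 1607).
Check: 964² = 929296 ≡ 450 (mod 1607). The two roots are 643 and 964.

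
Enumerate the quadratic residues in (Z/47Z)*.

1 2 3 4 6 7 8 9 12 14 16 17 18 21 24 25 27 28 32 34 36 37 42

Square k = 1,…,23 (k and 47−k give the same square):
1²=1, 2²=4, 3²=9, 4²=16, 5²=25, 6²=36, 7²≡2, 8²≡17, 9²≡34, 10²≡6, 11²≡27, 12²≡3, 13²≡28, 14²≡8, 15²≡37, 16²≡21, 17²≡7, 18²≡42, 19²≡32, 20²≡24, 21²≡18, 22²≡14, 23²≡12 (mod 47).
So the quadratic residues mod 47 are {1, 2, 3, 4, 6, 7, 8, 9, 12, 14, 16, 17, 18, 21, 24, 25, 27, 28, 32, 34, 36, 37, 42}.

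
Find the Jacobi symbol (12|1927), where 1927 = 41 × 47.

-1

Pull out 2^2: since 1927 ≡ 7 (mod 8), (2/1927) = +1, so (2/1927)^2 = +1.
Reciprocity: 3 ≡ 3 and 1927 ≡ 3 (mod 4), so (3/1927) = −(1927/3).
Reduce top mod 3: now compute (1/3).
Reached (1/3) = 1. Collecting the sign flips along the way, the symbol is -1.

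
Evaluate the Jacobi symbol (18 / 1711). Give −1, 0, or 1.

1

Pull out 2: since 1711 ≡ 7 (mod 8), (2/1711) = +1.
Reciprocity: 9 ≡ 1 and 1711 ≡ 3 (mod 4), so (9/1711) = +(1711/9).
Reduce top mod 9: now compute (1/9).
Reached (1/9) = 1. Collecting the sign flips along the way, the symbol is +1.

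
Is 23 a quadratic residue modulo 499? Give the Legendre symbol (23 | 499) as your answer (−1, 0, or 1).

-1

Reciprocity: 23 ≡ 3 and 499 ≡ 3 (mod 4), so (23/499) = −(499/23).
Reduce top mod 23: now compute (16/23).
Pull out 2^4: since 23 ≡ 7 (mod 8), (2/23) = +1, so (2/23)^4 = +1.
Reached (1/23) = 1. Collecting the sign flips along the way, the symbol is -1.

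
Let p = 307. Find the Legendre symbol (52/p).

-1

Pull out 2^2: since 307 ≡ 3 (mod 8), (2/307) = -1, so (2/307)^2 = +1.
Reciprocity: 13 ≡ 1 and 307 ≡ 3 (mod 4), so (13/307) = +(307/13).
Reduce top mod 13: now compute (8/13).
Pull out 2^3: since 13 ≡ 5 (mod 8), (2/13) = -1, so (2/13)^3 = -1.
Reached (1/13) = 1. Collecting the sign flips along the way, the symbol is -1.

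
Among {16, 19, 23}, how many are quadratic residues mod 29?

2

(16/29) = +1 → QR.
(19/29) = -1 → non-residue.
(23/29) = +1 → QR.
Total quadratic residues among the 3: 2.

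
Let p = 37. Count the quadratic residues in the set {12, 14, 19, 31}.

(12/37) = +1 → QR.
(14/37) = -1 → non-residue.
(19/37) = -1 → non-residue.
(31/37) = -1 → non-residue.
Total quadratic residues among the 4: 1.

1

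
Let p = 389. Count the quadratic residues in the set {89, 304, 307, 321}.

2

(89/389) = -1 → non-residue.
(304/389) = +1 → QR.
(307/389) = -1 → non-residue.
(321/389) = +1 → QR.
Total quadratic residues among the 4: 2.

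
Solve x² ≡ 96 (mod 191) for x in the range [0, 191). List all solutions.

67, 124

Since 191 ≡ 3 (mod 4), a square root of 96 is 96^((191+1)/4) = 96^48 mod 191.
Repeated squaring: 96^2≡48, 96^4≡12, 96^8≡144, 96^16≡108, 96^32≡13 (mod 191).
96^48 = 96^(32+16) ≡ 67 (mod 191).
Check: 67² = 4489 ≡ 96 (mod 191). The two roots are 67 and 124.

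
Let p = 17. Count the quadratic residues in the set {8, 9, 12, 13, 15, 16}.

5

(8/17) = +1 → QR.
(9/17) = +1 → QR.
(12/17) = -1 → non-residue.
(13/17) = +1 → QR.
(15/17) = +1 → QR.
(16/17) = +1 → QR.
Total quadratic residues among the 6: 5.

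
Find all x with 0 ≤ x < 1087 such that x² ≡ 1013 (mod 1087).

221, 866

Since 1087 ≡ 3 (mod 4), a square root of 1013 is 1013^((1087+1)/4) = 1013^272 mod 1087.
Repeated squaring: 1013^2≡41, 1013^4≡594, 1013^8≡648, 1013^16≡322, 1013^32≡419, 1013^64≡554, 1013^128≡382, 1013^256≡266 (mod 1087).
1013^272 = 1013^(256+16) ≡ 866 (mod 1087).
Check: 866² = 749956 ≡ 1013 (mod 1087). The two roots are 221 and 866.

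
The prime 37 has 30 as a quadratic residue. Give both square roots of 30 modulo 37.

17, 20

37 ≡ 1 (mod 4), so we find a root by search.
Trying successive values, 17² = 289 ≡ 30 (mod 37). The other root is 37 − 17 = 20.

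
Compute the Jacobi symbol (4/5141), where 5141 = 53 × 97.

1

Pull out 2^2: since 5141 ≡ 5 (mod 8), (2/5141) = -1, so (2/5141)^2 = +1.
Reached (1/5141) = 1. Collecting the sign flips along the way, the symbol is +1.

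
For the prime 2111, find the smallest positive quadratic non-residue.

7

(2/2111) = +1, so 2 is a residue.
(3/2111) = +1, so 3 is a residue.
(4/2111) = +1, so 4 is a residue.
(5/2111) = +1, so 5 is a residue.
(6/2111) = +1, so 6 is a residue.
(7/2111) = −1, so 7 is the smallest positive non-residue mod 2111.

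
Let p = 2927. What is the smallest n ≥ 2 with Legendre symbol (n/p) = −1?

5

(2/2927) = +1, so 2 is a residue.
(3/2927) = +1, so 3 is a residue.
(4/2927) = +1, so 4 is a residue.
(5/2927) = −1, so 5 is the smallest positive non-residue mod 2927.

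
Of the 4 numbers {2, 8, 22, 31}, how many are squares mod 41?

3

(2/41) = +1 → QR.
(8/41) = +1 → QR.
(22/41) = -1 → non-residue.
(31/41) = +1 → QR.
Total quadratic residues among the 4: 3.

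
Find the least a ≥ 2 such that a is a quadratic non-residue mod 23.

(2/23) = +1, so 2 is a residue.
(3/23) = +1, so 3 is a residue.
(4/23) = +1, so 4 is a residue.
(5/23) = −1, so 5 is the smallest positive non-residue mod 23.

5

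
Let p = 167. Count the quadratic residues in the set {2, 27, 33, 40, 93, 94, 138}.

5

(2/167) = +1 → QR.
(27/167) = +1 → QR.
(33/167) = +1 → QR.
(40/167) = -1 → non-residue.
(93/167) = +1 → QR.
(94/167) = +1 → QR.
(138/167) = -1 → non-residue.
Total quadratic residues among the 7: 5.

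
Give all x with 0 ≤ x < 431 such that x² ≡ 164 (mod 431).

208, 223

Since 431 ≡ 3 (mod 4), a square root of 164 is 164^((431+1)/4) = 164^108 mod 431.
Repeated squaring: 164^2≡174, 164^4≡106, 164^8≡30, 164^16≡38, 164^32≡151, 164^64≡389 (mod 431).
164^108 = 164^(64+32+8+4) ≡ 223 (mod 431).
Check: 223² = 49729 ≡ 164 (mod 431). The two roots are 208 and 223.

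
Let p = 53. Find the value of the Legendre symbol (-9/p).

1

First reduce: -9 ≡ 44 (mod 53).
Pull out 2^2: since 53 ≡ 5 (mod 8), (2/53) = -1, so (2/53)^2 = +1.
Reciprocity: 11 ≡ 3 and 53 ≡ 1 (mod 4), so (11/53) = +(53/11).
Reduce top mod 11: now compute (9/11).
Reciprocity: 9 ≡ 1 and 11 ≡ 3 (mod 4), so (9/11) = +(11/9).
Reduce top mod 9: now compute (2/9).
Pull out 2: since 9 ≡ 1 (mod 8), (2/9) = +1.
Reached (1/9) = 1. Collecting the sign flips along the way, the symbol is +1.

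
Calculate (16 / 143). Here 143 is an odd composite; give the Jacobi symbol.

1

Pull out 2^4: since 143 ≡ 7 (mod 8), (2/143) = +1, so (2/143)^4 = +1.
Reached (1/143) = 1. Collecting the sign flips along the way, the symbol is +1.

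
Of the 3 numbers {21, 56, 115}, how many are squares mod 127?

2

(21/127) = +1 → QR.
(56/127) = -1 → non-residue.
(115/127) = +1 → QR.
Total quadratic residues among the 3: 2.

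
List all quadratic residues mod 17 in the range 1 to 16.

1,2,4,8,9,13,15,16

Square k = 1,…,8 (k and 17−k give the same square):
1²=1, 2²=4, 3²=9, 4²=16, 5²≡8, 6²≡2, 7²≡15, 8²≡13 (mod 17).
So the quadratic residues mod 17 are {1, 2, 4, 8, 9, 13, 15, 16}.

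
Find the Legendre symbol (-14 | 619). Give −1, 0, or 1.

1

Euler's criterion: (-14/619) ≡ 605^309 (mod 619).
605^2 ≡ 196 (mod 619)
605^4 ≡ 38 (mod 619)
605^8 ≡ 206 (mod 619)
605^16 ≡ 344 (mod 619)
605^32 ≡ 107 (mod 619)
605^64 ≡ 307 (mod 619)
605^128 ≡ 161 (mod 619)
605^256 ≡ 542 (mod 619)
605^309 = 605^(256+32+16+4+1) ≡ 1 (mod 619).
Result is 1, so (-14/619) = 1.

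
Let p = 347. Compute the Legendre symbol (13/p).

Reciprocity: 13 ≡ 1 and 347 ≡ 3 (mod 4), so (13/347) = +(347/13).
Reduce top mod 13: now compute (9/13).
Reciprocity: 9 ≡ 1 and 13 ≡ 1 (mod 4), so (9/13) = +(13/9).
Reduce top mod 9: now compute (4/9).
Pull out 2^2: since 9 ≡ 1 (mod 8), (2/9) = +1, so (2/9)^2 = +1.
Reached (1/9) = 1. Collecting the sign flips along the way, the symbol is +1.

1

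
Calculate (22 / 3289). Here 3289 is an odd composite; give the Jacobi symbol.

Pull out 2: since 3289 ≡ 1 (mod 8), (2/3289) = +1.
Reciprocity: 11 ≡ 3 and 3289 ≡ 1 (mod 4), so (11/3289) = +(3289/11).
Reduce top mod 11: now compute (0/11).
Top reduces to 0: gcd > 1, so the symbol is 0.

0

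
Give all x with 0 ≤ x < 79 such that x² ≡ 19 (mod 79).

16, 63

Since 79 ≡ 3 (mod 4), a square root of 19 is 19^((79+1)/4) = 19^20 mod 79.
Repeated squaring: 19^2≡45, 19^4≡50, 19^8≡51, 19^16≡73 (mod 79).
19^20 = 19^(16+4) ≡ 16 (mod 79).
Check: 16² = 256 ≡ 19 (mod 79). The two roots are 16 and 63.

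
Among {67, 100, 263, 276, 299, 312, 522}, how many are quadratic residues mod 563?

(67/563) = +1 → QR.
(100/563) = +1 → QR.
(263/563) = -1 → non-residue.
(276/563) = +1 → QR.
(299/563) = +1 → QR.
(312/563) = -1 → non-residue.
(522/563) = +1 → QR.
Total quadratic residues among the 7: 5.

5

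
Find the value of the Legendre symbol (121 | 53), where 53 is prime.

1

First reduce: 121 ≡ 15 (mod 53).
Reciprocity: 15 ≡ 3 and 53 ≡ 1 (mod 4), so (15/53) = +(53/15).
Reduce top mod 15: now compute (8/15).
Pull out 2^3: since 15 ≡ 7 (mod 8), (2/15) = +1, so (2/15)^3 = +1.
Reached (1/15) = 1. Collecting the sign flips along the way, the symbol is +1.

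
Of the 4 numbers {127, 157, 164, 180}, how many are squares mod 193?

(127/193) = -1 → non-residue.
(157/193) = +1 → QR.
(164/193) = -1 → non-residue.
(180/193) = -1 → non-residue.
Total quadratic residues among the 4: 1.

1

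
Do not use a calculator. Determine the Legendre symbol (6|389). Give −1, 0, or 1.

Euler's criterion: (6/389) ≡ 6^194 (mod 389).
6^2 ≡ 36 (mod 389)
6^4 ≡ 129 (mod 389)
6^8 ≡ 303 (mod 389)
6^16 ≡ 5 (mod 389)
6^32 ≡ 25 (mod 389)
6^64 ≡ 236 (mod 389)
6^128 ≡ 69 (mod 389)
6^194 = 6^(128+64+2) ≡ 1 (mod 389).
Result is 1, so (6/389) = 1.

1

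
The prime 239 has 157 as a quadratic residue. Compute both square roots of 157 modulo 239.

Since 239 ≡ 3 (mod 4), a square root of 157 is 157^((239+1)/4) = 157^60 mod 239.
Repeated squaring: 157^2≡32, 157^4≡68, 157^8≡83, 157^16≡197, 157^32≡91 (mod 239).
157^60 = 157^(32+16+8+4) ≡ 55 (mod 239).
Check: 55² = 3025 ≡ 157 (mod 239). The two roots are 55 and 184.

55, 184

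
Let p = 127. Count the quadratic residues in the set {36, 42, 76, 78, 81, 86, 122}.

5

(36/127) = +1 → QR.
(42/127) = +1 → QR.
(76/127) = +1 → QR.
(78/127) = -1 → non-residue.
(81/127) = +1 → QR.
(86/127) = -1 → non-residue.
(122/127) = +1 → QR.
Total quadratic residues among the 7: 5.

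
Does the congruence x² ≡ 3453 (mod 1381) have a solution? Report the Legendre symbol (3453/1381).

First reduce: 3453 ≡ 691 (mod 1381).
Reciprocity: 691 ≡ 3 and 1381 ≡ 1 (mod 4), so (691/1381) = +(1381/691).
Reduce top mod 691: now compute (690/691).
Pull out 2: since 691 ≡ 3 (mod 8), (2/691) = -1.
Reciprocity: 345 ≡ 1 and 691 ≡ 3 (mod 4), so (345/691) = +(691/345).
Reduce top mod 345: now compute (1/345).
Reached (1/345) = 1. Collecting the sign flips along the way, the symbol is -1.

-1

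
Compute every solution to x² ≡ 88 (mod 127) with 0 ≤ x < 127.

56, 71

Since 127 ≡ 3 (mod 4), a square root of 88 is 88^((127+1)/4) = 88^32 mod 127.
Repeated squaring: 88^2≡124, 88^4≡9, 88^8≡81, 88^16≡84, 88^32≡71 (mod 127).
88^32 = 88^(32) ≡ 71 (mod 127).
Check: 71² = 5041 ≡ 88 (mod 127). The two roots are 56 and 71.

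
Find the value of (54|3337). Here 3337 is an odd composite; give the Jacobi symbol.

1

Pull out 2: since 3337 ≡ 1 (mod 8), (2/3337) = +1.
Reciprocity: 27 ≡ 3 and 3337 ≡ 1 (mod 4), so (27/3337) = +(3337/27).
Reduce top mod 27: now compute (16/27).
Pull out 2^4: since 27 ≡ 3 (mod 8), (2/27) = -1, so (2/27)^4 = +1.
Reached (1/27) = 1. Collecting the sign flips along the way, the symbol is +1.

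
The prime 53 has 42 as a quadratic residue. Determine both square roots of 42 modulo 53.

53 ≡ 1 (mod 4), so we find a root by search.
Trying successive values, 25² = 625 ≡ 42 (mod 53). The other root is 53 − 25 = 28.

25, 28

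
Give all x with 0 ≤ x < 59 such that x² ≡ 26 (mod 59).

12, 47

Since 59 ≡ 3 (mod 4), a square root of 26 is 26^((59+1)/4) = 26^15 mod 59.
Repeated squaring: 26^2≡27, 26^4≡21, 26^8≡28 (mod 59).
26^15 = 26^(8+4+2+1) ≡ 12 (mod 59).
Check: 12² = 144 ≡ 26 (mod 59). The two roots are 12 and 47.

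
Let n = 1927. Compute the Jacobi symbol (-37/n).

-1

First reduce: -37 ≡ 1890 (mod 1927).
Pull out 2: since 1927 ≡ 7 (mod 8), (2/1927) = +1.
Reciprocity: 945 ≡ 1 and 1927 ≡ 3 (mod 4), so (945/1927) = +(1927/945).
Reduce top mod 945: now compute (37/945).
Reciprocity: 37 ≡ 1 and 945 ≡ 1 (mod 4), so (37/945) = +(945/37).
Reduce top mod 37: now compute (20/37).
Pull out 2^2: since 37 ≡ 5 (mod 8), (2/37) = -1, so (2/37)^2 = +1.
Reciprocity: 5 ≡ 1 and 37 ≡ 1 (mod 4), so (5/37) = +(37/5).
Reduce top mod 5: now compute (2/5).
Pull out 2: since 5 ≡ 5 (mod 8), (2/5) = -1.
Reached (1/5) = 1. Collecting the sign flips along the way, the symbol is -1.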